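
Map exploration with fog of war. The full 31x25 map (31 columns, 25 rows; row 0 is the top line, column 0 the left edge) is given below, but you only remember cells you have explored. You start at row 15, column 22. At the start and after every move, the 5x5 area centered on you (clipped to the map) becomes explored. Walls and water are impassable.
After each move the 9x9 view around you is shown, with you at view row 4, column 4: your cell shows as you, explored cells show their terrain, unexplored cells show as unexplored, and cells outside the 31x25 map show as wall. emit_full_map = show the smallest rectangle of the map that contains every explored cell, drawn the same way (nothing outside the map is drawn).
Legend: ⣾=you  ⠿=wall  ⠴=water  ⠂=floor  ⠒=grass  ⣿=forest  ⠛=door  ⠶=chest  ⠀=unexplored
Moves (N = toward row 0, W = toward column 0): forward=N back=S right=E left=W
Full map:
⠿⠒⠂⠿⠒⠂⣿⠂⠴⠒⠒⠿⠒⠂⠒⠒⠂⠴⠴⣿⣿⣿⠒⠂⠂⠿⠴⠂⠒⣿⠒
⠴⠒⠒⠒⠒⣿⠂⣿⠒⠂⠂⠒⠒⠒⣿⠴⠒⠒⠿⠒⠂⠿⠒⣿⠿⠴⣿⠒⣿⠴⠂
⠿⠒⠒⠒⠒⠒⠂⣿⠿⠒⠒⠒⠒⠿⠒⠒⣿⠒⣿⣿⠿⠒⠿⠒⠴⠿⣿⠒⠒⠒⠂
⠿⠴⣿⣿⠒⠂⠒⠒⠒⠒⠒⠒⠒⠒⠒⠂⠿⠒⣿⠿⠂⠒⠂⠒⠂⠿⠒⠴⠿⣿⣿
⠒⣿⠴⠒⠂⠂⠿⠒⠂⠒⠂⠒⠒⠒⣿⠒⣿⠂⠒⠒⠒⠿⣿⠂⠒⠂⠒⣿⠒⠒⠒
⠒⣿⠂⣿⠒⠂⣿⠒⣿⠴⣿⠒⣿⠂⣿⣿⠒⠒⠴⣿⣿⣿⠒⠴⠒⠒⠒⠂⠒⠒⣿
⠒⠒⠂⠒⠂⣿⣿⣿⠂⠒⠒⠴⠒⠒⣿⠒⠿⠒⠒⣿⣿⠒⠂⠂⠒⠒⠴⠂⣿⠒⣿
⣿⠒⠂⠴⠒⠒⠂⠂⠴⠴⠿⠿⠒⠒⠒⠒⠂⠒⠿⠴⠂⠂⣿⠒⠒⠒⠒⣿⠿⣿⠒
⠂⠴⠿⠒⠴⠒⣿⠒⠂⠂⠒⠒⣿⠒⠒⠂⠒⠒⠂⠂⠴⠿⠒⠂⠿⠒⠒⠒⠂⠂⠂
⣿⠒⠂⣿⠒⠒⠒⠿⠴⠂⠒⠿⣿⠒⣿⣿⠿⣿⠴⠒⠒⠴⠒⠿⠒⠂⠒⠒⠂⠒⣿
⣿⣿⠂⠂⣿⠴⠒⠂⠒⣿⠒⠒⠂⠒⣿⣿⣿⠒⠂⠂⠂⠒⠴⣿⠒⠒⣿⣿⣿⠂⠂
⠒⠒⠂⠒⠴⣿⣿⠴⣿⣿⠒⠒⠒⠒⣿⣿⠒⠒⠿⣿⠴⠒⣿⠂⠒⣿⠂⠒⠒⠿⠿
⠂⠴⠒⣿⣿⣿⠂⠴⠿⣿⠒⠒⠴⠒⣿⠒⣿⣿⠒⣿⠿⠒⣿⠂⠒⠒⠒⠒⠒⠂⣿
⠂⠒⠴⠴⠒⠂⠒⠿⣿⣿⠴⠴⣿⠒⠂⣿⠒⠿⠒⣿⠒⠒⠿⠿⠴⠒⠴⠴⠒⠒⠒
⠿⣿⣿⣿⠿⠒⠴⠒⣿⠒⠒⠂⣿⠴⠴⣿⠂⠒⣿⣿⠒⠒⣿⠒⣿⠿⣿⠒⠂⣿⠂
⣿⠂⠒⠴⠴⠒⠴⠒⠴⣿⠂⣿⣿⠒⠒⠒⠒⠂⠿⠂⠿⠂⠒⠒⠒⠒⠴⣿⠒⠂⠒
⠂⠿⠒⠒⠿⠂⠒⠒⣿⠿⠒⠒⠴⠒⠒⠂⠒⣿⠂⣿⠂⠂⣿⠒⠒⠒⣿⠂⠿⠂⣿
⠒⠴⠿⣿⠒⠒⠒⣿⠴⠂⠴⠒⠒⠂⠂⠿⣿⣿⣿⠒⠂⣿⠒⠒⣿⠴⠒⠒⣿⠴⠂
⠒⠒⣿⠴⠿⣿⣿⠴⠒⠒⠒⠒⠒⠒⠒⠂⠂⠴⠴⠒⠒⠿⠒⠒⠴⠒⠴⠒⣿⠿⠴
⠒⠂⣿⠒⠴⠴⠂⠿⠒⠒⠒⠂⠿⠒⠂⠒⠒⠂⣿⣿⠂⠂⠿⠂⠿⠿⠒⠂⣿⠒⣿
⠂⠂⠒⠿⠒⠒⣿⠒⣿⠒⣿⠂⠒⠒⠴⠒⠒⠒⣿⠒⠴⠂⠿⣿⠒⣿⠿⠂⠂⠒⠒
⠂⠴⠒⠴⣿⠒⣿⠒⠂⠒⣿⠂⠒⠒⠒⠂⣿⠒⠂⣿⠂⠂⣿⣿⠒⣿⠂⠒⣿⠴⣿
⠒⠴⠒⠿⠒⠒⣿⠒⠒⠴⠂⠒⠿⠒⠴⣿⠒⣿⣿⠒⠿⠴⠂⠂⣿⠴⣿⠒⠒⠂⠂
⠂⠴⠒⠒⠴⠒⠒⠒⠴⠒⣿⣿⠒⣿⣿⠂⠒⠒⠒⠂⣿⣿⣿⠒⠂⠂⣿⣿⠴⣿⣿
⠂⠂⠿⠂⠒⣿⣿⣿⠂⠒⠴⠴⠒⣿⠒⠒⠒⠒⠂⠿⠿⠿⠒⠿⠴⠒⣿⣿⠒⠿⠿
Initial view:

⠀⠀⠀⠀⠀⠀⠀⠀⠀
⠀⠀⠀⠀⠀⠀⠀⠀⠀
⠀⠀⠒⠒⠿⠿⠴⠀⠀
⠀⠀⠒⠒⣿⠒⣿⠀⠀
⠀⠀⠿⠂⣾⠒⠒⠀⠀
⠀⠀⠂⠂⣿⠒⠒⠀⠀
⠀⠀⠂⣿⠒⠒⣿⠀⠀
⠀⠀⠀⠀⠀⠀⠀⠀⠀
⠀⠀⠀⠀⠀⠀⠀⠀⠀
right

⠀⠀⠀⠀⠀⠀⠀⠀⠀
⠀⠀⠀⠀⠀⠀⠀⠀⠀
⠀⠒⠒⠿⠿⠴⠒⠀⠀
⠀⠒⠒⣿⠒⣿⠿⠀⠀
⠀⠿⠂⠒⣾⠒⠒⠀⠀
⠀⠂⠂⣿⠒⠒⠒⠀⠀
⠀⠂⣿⠒⠒⣿⠴⠀⠀
⠀⠀⠀⠀⠀⠀⠀⠀⠀
⠀⠀⠀⠀⠀⠀⠀⠀⠀

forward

⠀⠀⠀⠀⠀⠀⠀⠀⠀
⠀⠀⠀⠀⠀⠀⠀⠀⠀
⠀⠀⠒⣿⠂⠒⠒⠀⠀
⠀⠒⠒⠿⠿⠴⠒⠀⠀
⠀⠒⠒⣿⣾⣿⠿⠀⠀
⠀⠿⠂⠒⠒⠒⠒⠀⠀
⠀⠂⠂⣿⠒⠒⠒⠀⠀
⠀⠂⣿⠒⠒⣿⠴⠀⠀
⠀⠀⠀⠀⠀⠀⠀⠀⠀

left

⠀⠀⠀⠀⠀⠀⠀⠀⠀
⠀⠀⠀⠀⠀⠀⠀⠀⠀
⠀⠀⠿⠒⣿⠂⠒⠒⠀
⠀⠀⠒⠒⠿⠿⠴⠒⠀
⠀⠀⠒⠒⣾⠒⣿⠿⠀
⠀⠀⠿⠂⠒⠒⠒⠒⠀
⠀⠀⠂⠂⣿⠒⠒⠒⠀
⠀⠀⠂⣿⠒⠒⣿⠴⠀
⠀⠀⠀⠀⠀⠀⠀⠀⠀

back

⠀⠀⠀⠀⠀⠀⠀⠀⠀
⠀⠀⠿⠒⣿⠂⠒⠒⠀
⠀⠀⠒⠒⠿⠿⠴⠒⠀
⠀⠀⠒⠒⣿⠒⣿⠿⠀
⠀⠀⠿⠂⣾⠒⠒⠒⠀
⠀⠀⠂⠂⣿⠒⠒⠒⠀
⠀⠀⠂⣿⠒⠒⣿⠴⠀
⠀⠀⠀⠀⠀⠀⠀⠀⠀
⠀⠀⠀⠀⠀⠀⠀⠀⠀

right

⠀⠀⠀⠀⠀⠀⠀⠀⠀
⠀⠿⠒⣿⠂⠒⠒⠀⠀
⠀⠒⠒⠿⠿⠴⠒⠀⠀
⠀⠒⠒⣿⠒⣿⠿⠀⠀
⠀⠿⠂⠒⣾⠒⠒⠀⠀
⠀⠂⠂⣿⠒⠒⠒⠀⠀
⠀⠂⣿⠒⠒⣿⠴⠀⠀
⠀⠀⠀⠀⠀⠀⠀⠀⠀
⠀⠀⠀⠀⠀⠀⠀⠀⠀

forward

⠀⠀⠀⠀⠀⠀⠀⠀⠀
⠀⠀⠀⠀⠀⠀⠀⠀⠀
⠀⠿⠒⣿⠂⠒⠒⠀⠀
⠀⠒⠒⠿⠿⠴⠒⠀⠀
⠀⠒⠒⣿⣾⣿⠿⠀⠀
⠀⠿⠂⠒⠒⠒⠒⠀⠀
⠀⠂⠂⣿⠒⠒⠒⠀⠀
⠀⠂⣿⠒⠒⣿⠴⠀⠀
⠀⠀⠀⠀⠀⠀⠀⠀⠀

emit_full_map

⠿⠒⣿⠂⠒⠒
⠒⠒⠿⠿⠴⠒
⠒⠒⣿⣾⣿⠿
⠿⠂⠒⠒⠒⠒
⠂⠂⣿⠒⠒⠒
⠂⣿⠒⠒⣿⠴

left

⠀⠀⠀⠀⠀⠀⠀⠀⠀
⠀⠀⠀⠀⠀⠀⠀⠀⠀
⠀⠀⠿⠒⣿⠂⠒⠒⠀
⠀⠀⠒⠒⠿⠿⠴⠒⠀
⠀⠀⠒⠒⣾⠒⣿⠿⠀
⠀⠀⠿⠂⠒⠒⠒⠒⠀
⠀⠀⠂⠂⣿⠒⠒⠒⠀
⠀⠀⠂⣿⠒⠒⣿⠴⠀
⠀⠀⠀⠀⠀⠀⠀⠀⠀

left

⠀⠀⠀⠀⠀⠀⠀⠀⠀
⠀⠀⠀⠀⠀⠀⠀⠀⠀
⠀⠀⣿⠿⠒⣿⠂⠒⠒
⠀⠀⣿⠒⠒⠿⠿⠴⠒
⠀⠀⣿⠒⣾⣿⠒⣿⠿
⠀⠀⠂⠿⠂⠒⠒⠒⠒
⠀⠀⣿⠂⠂⣿⠒⠒⠒
⠀⠀⠀⠂⣿⠒⠒⣿⠴
⠀⠀⠀⠀⠀⠀⠀⠀⠀

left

⠀⠀⠀⠀⠀⠀⠀⠀⠀
⠀⠀⠀⠀⠀⠀⠀⠀⠀
⠀⠀⠒⣿⠿⠒⣿⠂⠒
⠀⠀⠒⣿⠒⠒⠿⠿⠴
⠀⠀⣿⣿⣾⠒⣿⠒⣿
⠀⠀⠿⠂⠿⠂⠒⠒⠒
⠀⠀⠂⣿⠂⠂⣿⠒⠒
⠀⠀⠀⠀⠂⣿⠒⠒⣿
⠀⠀⠀⠀⠀⠀⠀⠀⠀

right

⠀⠀⠀⠀⠀⠀⠀⠀⠀
⠀⠀⠀⠀⠀⠀⠀⠀⠀
⠀⠒⣿⠿⠒⣿⠂⠒⠒
⠀⠒⣿⠒⠒⠿⠿⠴⠒
⠀⣿⣿⠒⣾⣿⠒⣿⠿
⠀⠿⠂⠿⠂⠒⠒⠒⠒
⠀⠂⣿⠂⠂⣿⠒⠒⠒
⠀⠀⠀⠂⣿⠒⠒⣿⠴
⠀⠀⠀⠀⠀⠀⠀⠀⠀

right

⠀⠀⠀⠀⠀⠀⠀⠀⠀
⠀⠀⠀⠀⠀⠀⠀⠀⠀
⠒⣿⠿⠒⣿⠂⠒⠒⠀
⠒⣿⠒⠒⠿⠿⠴⠒⠀
⣿⣿⠒⠒⣾⠒⣿⠿⠀
⠿⠂⠿⠂⠒⠒⠒⠒⠀
⠂⣿⠂⠂⣿⠒⠒⠒⠀
⠀⠀⠂⣿⠒⠒⣿⠴⠀
⠀⠀⠀⠀⠀⠀⠀⠀⠀

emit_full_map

⠒⣿⠿⠒⣿⠂⠒⠒
⠒⣿⠒⠒⠿⠿⠴⠒
⣿⣿⠒⠒⣾⠒⣿⠿
⠿⠂⠿⠂⠒⠒⠒⠒
⠂⣿⠂⠂⣿⠒⠒⠒
⠀⠀⠂⣿⠒⠒⣿⠴

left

⠀⠀⠀⠀⠀⠀⠀⠀⠀
⠀⠀⠀⠀⠀⠀⠀⠀⠀
⠀⠒⣿⠿⠒⣿⠂⠒⠒
⠀⠒⣿⠒⠒⠿⠿⠴⠒
⠀⣿⣿⠒⣾⣿⠒⣿⠿
⠀⠿⠂⠿⠂⠒⠒⠒⠒
⠀⠂⣿⠂⠂⣿⠒⠒⠒
⠀⠀⠀⠂⣿⠒⠒⣿⠴
⠀⠀⠀⠀⠀⠀⠀⠀⠀

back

⠀⠀⠀⠀⠀⠀⠀⠀⠀
⠀⠒⣿⠿⠒⣿⠂⠒⠒
⠀⠒⣿⠒⠒⠿⠿⠴⠒
⠀⣿⣿⠒⠒⣿⠒⣿⠿
⠀⠿⠂⠿⣾⠒⠒⠒⠒
⠀⠂⣿⠂⠂⣿⠒⠒⠒
⠀⠀⠒⠂⣿⠒⠒⣿⠴
⠀⠀⠀⠀⠀⠀⠀⠀⠀
⠀⠀⠀⠀⠀⠀⠀⠀⠀

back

⠀⠒⣿⠿⠒⣿⠂⠒⠒
⠀⠒⣿⠒⠒⠿⠿⠴⠒
⠀⣿⣿⠒⠒⣿⠒⣿⠿
⠀⠿⠂⠿⠂⠒⠒⠒⠒
⠀⠂⣿⠂⣾⣿⠒⠒⠒
⠀⠀⠒⠂⣿⠒⠒⣿⠴
⠀⠀⠒⠒⠿⠒⠒⠀⠀
⠀⠀⠀⠀⠀⠀⠀⠀⠀
⠀⠀⠀⠀⠀⠀⠀⠀⠀

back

⠀⠒⣿⠒⠒⠿⠿⠴⠒
⠀⣿⣿⠒⠒⣿⠒⣿⠿
⠀⠿⠂⠿⠂⠒⠒⠒⠒
⠀⠂⣿⠂⠂⣿⠒⠒⠒
⠀⠀⠒⠂⣾⠒⠒⣿⠴
⠀⠀⠒⠒⠿⠒⠒⠀⠀
⠀⠀⣿⠂⠂⠿⠂⠀⠀
⠀⠀⠀⠀⠀⠀⠀⠀⠀
⠀⠀⠀⠀⠀⠀⠀⠀⠀

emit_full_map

⠒⣿⠿⠒⣿⠂⠒⠒
⠒⣿⠒⠒⠿⠿⠴⠒
⣿⣿⠒⠒⣿⠒⣿⠿
⠿⠂⠿⠂⠒⠒⠒⠒
⠂⣿⠂⠂⣿⠒⠒⠒
⠀⠒⠂⣾⠒⠒⣿⠴
⠀⠒⠒⠿⠒⠒⠀⠀
⠀⣿⠂⠂⠿⠂⠀⠀

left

⠀⠀⠒⣿⠒⠒⠿⠿⠴
⠀⠀⣿⣿⠒⠒⣿⠒⣿
⠀⠀⠿⠂⠿⠂⠒⠒⠒
⠀⠀⠂⣿⠂⠂⣿⠒⠒
⠀⠀⣿⠒⣾⣿⠒⠒⣿
⠀⠀⠴⠒⠒⠿⠒⠒⠀
⠀⠀⣿⣿⠂⠂⠿⠂⠀
⠀⠀⠀⠀⠀⠀⠀⠀⠀
⠀⠀⠀⠀⠀⠀⠀⠀⠀

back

⠀⠀⣿⣿⠒⠒⣿⠒⣿
⠀⠀⠿⠂⠿⠂⠒⠒⠒
⠀⠀⠂⣿⠂⠂⣿⠒⠒
⠀⠀⣿⠒⠂⣿⠒⠒⣿
⠀⠀⠴⠒⣾⠿⠒⠒⠀
⠀⠀⣿⣿⠂⠂⠿⠂⠀
⠀⠀⣿⠒⠴⠂⠿⠀⠀
⠀⠀⠀⠀⠀⠀⠀⠀⠀
⠀⠀⠀⠀⠀⠀⠀⠀⠀

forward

⠀⠀⠒⣿⠒⠒⠿⠿⠴
⠀⠀⣿⣿⠒⠒⣿⠒⣿
⠀⠀⠿⠂⠿⠂⠒⠒⠒
⠀⠀⠂⣿⠂⠂⣿⠒⠒
⠀⠀⣿⠒⣾⣿⠒⠒⣿
⠀⠀⠴⠒⠒⠿⠒⠒⠀
⠀⠀⣿⣿⠂⠂⠿⠂⠀
⠀⠀⣿⠒⠴⠂⠿⠀⠀
⠀⠀⠀⠀⠀⠀⠀⠀⠀

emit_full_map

⠒⣿⠿⠒⣿⠂⠒⠒
⠒⣿⠒⠒⠿⠿⠴⠒
⣿⣿⠒⠒⣿⠒⣿⠿
⠿⠂⠿⠂⠒⠒⠒⠒
⠂⣿⠂⠂⣿⠒⠒⠒
⣿⠒⣾⣿⠒⠒⣿⠴
⠴⠒⠒⠿⠒⠒⠀⠀
⣿⣿⠂⠂⠿⠂⠀⠀
⣿⠒⠴⠂⠿⠀⠀⠀


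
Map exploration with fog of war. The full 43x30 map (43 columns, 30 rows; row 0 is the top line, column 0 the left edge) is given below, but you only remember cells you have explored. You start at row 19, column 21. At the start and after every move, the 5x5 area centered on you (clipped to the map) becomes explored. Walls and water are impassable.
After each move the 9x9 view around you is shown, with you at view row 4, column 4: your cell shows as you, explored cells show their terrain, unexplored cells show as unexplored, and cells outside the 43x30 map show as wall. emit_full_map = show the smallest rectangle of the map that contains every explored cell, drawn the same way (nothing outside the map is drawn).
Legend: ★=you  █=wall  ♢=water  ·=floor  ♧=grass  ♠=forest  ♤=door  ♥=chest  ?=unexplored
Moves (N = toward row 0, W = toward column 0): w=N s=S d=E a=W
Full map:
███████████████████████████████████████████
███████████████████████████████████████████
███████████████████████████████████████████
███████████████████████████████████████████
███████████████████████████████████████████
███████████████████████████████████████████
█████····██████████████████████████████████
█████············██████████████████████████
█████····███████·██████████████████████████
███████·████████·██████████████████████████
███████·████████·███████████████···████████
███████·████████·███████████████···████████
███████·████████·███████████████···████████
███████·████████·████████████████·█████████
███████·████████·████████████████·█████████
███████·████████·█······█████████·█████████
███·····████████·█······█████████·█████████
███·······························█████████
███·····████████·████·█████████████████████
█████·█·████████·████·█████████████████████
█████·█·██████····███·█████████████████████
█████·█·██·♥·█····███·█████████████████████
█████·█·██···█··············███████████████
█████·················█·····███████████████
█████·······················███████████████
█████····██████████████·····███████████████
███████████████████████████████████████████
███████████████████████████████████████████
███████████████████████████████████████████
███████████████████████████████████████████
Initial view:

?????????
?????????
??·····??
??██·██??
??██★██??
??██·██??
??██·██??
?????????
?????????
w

?????????
?????????
??·····??
??·····??
??██★██??
??██·██??
??██·██??
??██·██??
?????????

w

?????????
?????????
??·····??
??·····??
??··★··??
??██·██??
??██·██??
??██·██??
??██·██??

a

?????????
?????????
??······?
??······?
??··★···?
??███·██?
??███·██?
???██·██?
???██·██?

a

?????????
?????????
??█······
??█······
??··★····
??████·██
??████·██
????██·██
????██·██

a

?????????
?????????
??·█·····
??·█·····
??··★····
??·████·█
??·████·█
?????██·█
?????██·█

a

?????????
?????????
??█·█····
??█·█····
??··★····
??█·████·
??█·████·
??????██·
??????██·

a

?????????
?????????
??██·█···
??██·█···
??··★····
??██·████
??██·████
???????██
???????██

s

?????????
??██·█···
??██·█···
??·······
??██★████
??██·████
??····███
???????██
?????????

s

??██·█···
??██·█···
??·······
??██·████
??██★████
??····███
??····███
?????????
?????????

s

??██·█···
??·······
??██·████
??██·████
??··★·███
??····███
??·····??
?????????
?????????

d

?██·█····
?········
?██·████·
?██·████·
?···★███·
?····███·
?······??
?????????
?????????

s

?········
?██·████·
?██·████·
?····███·
?···★███·
?······??
??·····??
?????????
?????????

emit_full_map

██·█······
██·█······
··········
██·████·██
██·████·██
····███·██
···★███·██
······????
?·····????

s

?██·████·
?██·████·
?····███·
?····███·
?···★··??
??·····??
??·····??
?????????
?????????

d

██·████·█
██·████·█
····███·█
····███·█
····★··??
?······??
?······??
?????????
?????????

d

█·████·██
█·████·██
···███·██
···███·██
····★··??
·······??
·······??
?????????
?????????

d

·████·██?
·████·██?
··███·██?
··███·██?
····★··??
······█??
·······??
?????????
?????????

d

████·██??
████·██??
·███·██??
·███·██??
····★··??
·····█·??
·······??
?????????
?????????

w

·······??
████·██??
████·██??
·███·██??
·███★██??
·······??
·····█·??
·······??
?????????

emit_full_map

██·█······
██·█······
··········
██·████·██
██·████·██
····███·██
····███★██
··········
?·······█·
?·········

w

█······??
·······??
████·██??
████·██??
·███★██??
·███·██??
·······??
·····█·??
·······??

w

█······??
█······??
·······??
████·██??
████★██??
·███·██??
·███·██??
·······??
·····█·??

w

?????????
█······??
█······??
·······??
████★██??
████·██??
·███·██??
·███·██??
·······??

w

?????????
?????????
█······??
█······??
····★··??
████·██??
████·██??
·███·██??
·███·██??

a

?????????
?????????
·█······?
·█······?
····★···?
·████·██?
·████·██?
··███·██?
··███·██?

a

?????????
?????????
█·█······
█·█······
····★····
█·████·██
█·████·██
···███·██
···███·██

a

?????????
?????????
██·█·····
██·█·····
····★····
██·████·█
██·████·█
····███·█
····███·█

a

?????????
?????????
?██·█····
?██·█····
?···★····
?██·████·
?██·████·
?····███·
?····███·

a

?????????
?????????
??██·█···
??██·█···
??··★····
??██·████
??██·████
??····███
??····███

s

?????????
??██·█···
??██·█···
??·······
??██★████
??██·████
??····███
??····███
??·······

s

??██·█···
??██·█···
??·······
??██·████
??██★████
??····███
??····███
??·······
???······

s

??██·█···
??·······
??██·████
??██·████
??··★·███
??····███
??·······
???······
???······

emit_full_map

██·█······
██·█······
··········
██·████·██
██·████·██
··★·███·██
····███·██
··········
?·······█·
?·········

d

?██·█····
?········
?██·████·
?██·████·
?···★███·
?····███·
?········
??·······
??·······

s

?········
?██·████·
?██·████·
?····███·
?···★███·
?········
??·······
??·······
?????????

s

?██·████·
?██·████·
?····███·
?····███·
?···★····
??·······
??·······
?????????
?????????

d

██·████·█
██·████·█
····███·█
····███·█
····★····
?·······█
?········
?????????
?????????

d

█·████·██
█·████·██
···███·██
···███·██
····★····
·······█·
·········
?????????
?????????

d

·████·██?
·████·██?
··███·██?
··███·██?
····★···?
······█·?
········?
?????????
?????????

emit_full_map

██·█······
██·█······
··········
██·████·██
██·████·██
····███·██
····███·██
······★···
?·······█·
?·········


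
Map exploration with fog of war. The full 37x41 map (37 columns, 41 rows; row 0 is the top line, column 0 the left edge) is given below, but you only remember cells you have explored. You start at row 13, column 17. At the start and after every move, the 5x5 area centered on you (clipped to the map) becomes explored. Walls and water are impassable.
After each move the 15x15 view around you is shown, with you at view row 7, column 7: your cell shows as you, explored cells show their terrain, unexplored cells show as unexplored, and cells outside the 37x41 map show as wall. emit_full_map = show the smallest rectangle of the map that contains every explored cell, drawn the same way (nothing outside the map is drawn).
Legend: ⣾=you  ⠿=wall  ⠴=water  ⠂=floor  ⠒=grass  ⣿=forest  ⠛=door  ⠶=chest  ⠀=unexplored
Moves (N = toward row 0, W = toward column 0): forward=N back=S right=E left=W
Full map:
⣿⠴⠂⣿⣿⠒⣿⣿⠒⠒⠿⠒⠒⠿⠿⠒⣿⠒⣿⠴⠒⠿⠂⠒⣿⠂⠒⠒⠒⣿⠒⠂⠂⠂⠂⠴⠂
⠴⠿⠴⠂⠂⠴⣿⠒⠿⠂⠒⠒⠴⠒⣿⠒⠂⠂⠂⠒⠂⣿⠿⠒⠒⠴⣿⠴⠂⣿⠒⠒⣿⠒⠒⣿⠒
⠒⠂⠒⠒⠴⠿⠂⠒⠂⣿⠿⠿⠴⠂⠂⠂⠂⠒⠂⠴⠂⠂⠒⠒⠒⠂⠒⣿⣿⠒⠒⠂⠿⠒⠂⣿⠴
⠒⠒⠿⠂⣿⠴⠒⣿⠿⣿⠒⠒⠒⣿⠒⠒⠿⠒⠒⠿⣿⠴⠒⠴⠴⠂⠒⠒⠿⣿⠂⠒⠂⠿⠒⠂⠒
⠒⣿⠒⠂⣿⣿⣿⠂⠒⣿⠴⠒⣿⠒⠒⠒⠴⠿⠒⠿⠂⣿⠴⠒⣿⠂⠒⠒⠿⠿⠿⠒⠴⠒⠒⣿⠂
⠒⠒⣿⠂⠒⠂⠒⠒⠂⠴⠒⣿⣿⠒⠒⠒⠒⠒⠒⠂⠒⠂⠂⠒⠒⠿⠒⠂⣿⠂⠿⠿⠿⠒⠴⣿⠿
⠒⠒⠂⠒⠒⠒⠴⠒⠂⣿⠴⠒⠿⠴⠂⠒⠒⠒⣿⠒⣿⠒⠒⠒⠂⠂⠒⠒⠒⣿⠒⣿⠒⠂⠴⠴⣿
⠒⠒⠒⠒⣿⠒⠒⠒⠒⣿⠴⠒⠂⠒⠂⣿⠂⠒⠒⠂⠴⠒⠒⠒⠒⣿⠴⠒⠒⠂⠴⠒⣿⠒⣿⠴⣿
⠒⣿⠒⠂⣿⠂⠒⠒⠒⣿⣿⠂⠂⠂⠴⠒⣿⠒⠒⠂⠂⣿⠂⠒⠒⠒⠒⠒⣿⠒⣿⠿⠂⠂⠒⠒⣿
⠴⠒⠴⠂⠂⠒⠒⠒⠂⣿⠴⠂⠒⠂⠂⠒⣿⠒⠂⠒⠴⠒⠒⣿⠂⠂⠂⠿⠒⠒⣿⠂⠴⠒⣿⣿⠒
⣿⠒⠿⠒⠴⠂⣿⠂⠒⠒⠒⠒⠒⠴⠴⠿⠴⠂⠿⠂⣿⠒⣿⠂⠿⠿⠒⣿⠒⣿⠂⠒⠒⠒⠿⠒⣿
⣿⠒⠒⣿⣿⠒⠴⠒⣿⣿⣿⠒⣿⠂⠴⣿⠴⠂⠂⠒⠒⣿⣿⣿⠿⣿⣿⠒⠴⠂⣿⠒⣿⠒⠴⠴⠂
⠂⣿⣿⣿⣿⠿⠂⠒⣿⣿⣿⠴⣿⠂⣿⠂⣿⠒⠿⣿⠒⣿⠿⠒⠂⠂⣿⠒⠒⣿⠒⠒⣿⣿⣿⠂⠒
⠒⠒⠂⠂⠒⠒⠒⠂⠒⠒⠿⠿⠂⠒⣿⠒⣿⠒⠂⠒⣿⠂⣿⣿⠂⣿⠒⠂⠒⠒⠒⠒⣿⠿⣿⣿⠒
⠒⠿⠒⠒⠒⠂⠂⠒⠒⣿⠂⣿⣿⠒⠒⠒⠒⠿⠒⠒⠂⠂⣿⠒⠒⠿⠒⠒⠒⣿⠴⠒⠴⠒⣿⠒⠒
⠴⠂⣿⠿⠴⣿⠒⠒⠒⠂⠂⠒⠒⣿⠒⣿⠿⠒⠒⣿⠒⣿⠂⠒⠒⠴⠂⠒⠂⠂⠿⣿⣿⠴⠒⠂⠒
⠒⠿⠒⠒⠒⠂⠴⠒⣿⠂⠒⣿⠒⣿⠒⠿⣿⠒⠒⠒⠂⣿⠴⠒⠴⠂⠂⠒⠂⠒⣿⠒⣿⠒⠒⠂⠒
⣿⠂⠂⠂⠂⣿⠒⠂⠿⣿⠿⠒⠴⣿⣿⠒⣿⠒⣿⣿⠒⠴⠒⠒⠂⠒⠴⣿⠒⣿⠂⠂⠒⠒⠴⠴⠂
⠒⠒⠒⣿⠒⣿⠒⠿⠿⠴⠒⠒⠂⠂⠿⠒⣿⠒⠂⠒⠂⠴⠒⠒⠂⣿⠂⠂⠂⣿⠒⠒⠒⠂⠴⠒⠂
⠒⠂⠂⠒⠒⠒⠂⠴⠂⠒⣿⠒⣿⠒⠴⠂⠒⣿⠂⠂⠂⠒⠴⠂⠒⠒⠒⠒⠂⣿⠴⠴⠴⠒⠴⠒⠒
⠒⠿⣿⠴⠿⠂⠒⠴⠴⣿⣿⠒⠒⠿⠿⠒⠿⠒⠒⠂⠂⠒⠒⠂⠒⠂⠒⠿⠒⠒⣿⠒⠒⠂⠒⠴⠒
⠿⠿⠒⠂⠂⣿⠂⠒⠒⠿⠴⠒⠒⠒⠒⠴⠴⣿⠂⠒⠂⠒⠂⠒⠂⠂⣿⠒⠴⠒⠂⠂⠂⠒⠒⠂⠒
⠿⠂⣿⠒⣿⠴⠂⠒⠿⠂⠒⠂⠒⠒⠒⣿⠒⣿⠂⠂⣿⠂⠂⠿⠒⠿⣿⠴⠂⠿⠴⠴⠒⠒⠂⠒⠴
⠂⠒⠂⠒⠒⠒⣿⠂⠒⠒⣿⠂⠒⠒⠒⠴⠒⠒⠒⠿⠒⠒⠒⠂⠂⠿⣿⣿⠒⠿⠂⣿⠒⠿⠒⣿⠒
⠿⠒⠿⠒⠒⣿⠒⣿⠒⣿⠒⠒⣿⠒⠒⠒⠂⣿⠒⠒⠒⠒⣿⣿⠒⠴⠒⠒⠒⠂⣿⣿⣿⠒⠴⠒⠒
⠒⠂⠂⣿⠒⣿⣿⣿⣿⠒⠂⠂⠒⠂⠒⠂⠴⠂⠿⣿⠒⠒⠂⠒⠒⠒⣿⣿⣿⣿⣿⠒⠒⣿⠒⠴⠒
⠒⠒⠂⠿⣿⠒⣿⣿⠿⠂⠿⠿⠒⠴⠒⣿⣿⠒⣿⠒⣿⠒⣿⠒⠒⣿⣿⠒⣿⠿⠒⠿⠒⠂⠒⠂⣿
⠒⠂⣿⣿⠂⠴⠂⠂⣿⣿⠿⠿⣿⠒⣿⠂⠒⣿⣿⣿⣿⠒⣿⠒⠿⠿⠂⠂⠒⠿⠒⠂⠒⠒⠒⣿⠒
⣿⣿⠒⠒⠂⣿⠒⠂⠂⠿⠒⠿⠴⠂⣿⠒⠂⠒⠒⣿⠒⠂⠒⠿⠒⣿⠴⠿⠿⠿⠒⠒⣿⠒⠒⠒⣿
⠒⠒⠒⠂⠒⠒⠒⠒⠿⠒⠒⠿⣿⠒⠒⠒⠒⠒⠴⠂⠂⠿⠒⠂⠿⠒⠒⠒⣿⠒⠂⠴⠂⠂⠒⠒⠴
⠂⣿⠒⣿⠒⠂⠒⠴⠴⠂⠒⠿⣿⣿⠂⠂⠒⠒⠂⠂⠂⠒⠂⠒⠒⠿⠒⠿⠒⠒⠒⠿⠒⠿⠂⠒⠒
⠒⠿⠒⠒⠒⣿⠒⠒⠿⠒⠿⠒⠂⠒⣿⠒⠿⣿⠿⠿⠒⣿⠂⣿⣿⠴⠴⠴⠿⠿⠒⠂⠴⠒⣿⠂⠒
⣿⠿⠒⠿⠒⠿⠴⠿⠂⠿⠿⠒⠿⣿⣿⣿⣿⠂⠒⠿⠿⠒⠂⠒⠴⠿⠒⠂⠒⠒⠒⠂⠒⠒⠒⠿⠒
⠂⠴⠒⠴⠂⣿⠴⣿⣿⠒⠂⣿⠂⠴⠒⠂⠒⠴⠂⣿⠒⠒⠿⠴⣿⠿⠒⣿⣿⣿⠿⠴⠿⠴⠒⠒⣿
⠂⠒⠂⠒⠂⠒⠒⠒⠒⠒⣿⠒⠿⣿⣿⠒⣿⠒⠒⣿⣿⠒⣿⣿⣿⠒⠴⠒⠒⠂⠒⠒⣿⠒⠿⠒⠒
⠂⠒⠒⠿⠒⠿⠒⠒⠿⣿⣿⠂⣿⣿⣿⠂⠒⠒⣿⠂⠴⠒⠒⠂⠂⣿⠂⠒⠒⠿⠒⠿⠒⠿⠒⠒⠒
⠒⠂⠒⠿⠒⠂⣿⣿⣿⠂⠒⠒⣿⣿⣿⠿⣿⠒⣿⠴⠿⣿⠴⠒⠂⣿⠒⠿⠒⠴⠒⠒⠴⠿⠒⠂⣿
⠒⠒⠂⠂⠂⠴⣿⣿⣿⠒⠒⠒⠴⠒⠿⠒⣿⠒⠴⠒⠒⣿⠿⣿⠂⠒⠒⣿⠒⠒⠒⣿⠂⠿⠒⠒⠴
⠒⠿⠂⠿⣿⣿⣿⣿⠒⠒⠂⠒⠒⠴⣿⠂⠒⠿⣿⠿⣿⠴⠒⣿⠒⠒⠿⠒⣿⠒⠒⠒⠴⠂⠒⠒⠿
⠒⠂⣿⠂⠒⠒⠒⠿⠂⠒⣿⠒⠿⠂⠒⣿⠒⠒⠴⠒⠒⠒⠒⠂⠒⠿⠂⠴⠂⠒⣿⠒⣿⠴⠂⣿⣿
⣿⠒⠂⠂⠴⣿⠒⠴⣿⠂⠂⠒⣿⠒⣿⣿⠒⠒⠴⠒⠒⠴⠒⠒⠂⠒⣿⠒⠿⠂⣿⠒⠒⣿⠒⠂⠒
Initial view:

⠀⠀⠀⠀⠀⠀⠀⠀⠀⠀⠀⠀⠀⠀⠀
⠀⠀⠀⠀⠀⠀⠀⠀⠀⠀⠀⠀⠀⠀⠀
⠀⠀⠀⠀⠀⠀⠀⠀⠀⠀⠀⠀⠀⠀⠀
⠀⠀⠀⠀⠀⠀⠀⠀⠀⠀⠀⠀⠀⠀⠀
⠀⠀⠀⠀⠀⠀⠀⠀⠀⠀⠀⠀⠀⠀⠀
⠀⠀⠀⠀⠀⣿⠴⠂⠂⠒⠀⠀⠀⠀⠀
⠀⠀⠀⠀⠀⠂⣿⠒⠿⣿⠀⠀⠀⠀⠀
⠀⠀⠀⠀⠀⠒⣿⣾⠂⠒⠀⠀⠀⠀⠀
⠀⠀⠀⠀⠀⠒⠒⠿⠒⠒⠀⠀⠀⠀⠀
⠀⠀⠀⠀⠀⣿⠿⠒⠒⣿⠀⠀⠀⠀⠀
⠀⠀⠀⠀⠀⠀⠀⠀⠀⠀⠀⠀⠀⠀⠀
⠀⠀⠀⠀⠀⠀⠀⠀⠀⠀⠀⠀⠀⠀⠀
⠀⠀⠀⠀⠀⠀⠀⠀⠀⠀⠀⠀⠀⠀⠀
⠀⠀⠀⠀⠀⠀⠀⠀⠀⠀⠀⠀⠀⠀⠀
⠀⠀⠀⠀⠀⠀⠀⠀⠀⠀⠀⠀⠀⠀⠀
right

⠀⠀⠀⠀⠀⠀⠀⠀⠀⠀⠀⠀⠀⠀⠀
⠀⠀⠀⠀⠀⠀⠀⠀⠀⠀⠀⠀⠀⠀⠀
⠀⠀⠀⠀⠀⠀⠀⠀⠀⠀⠀⠀⠀⠀⠀
⠀⠀⠀⠀⠀⠀⠀⠀⠀⠀⠀⠀⠀⠀⠀
⠀⠀⠀⠀⠀⠀⠀⠀⠀⠀⠀⠀⠀⠀⠀
⠀⠀⠀⠀⣿⠴⠂⠂⠒⠒⠀⠀⠀⠀⠀
⠀⠀⠀⠀⠂⣿⠒⠿⣿⠒⠀⠀⠀⠀⠀
⠀⠀⠀⠀⠒⣿⠒⣾⠒⣿⠀⠀⠀⠀⠀
⠀⠀⠀⠀⠒⠒⠿⠒⠒⠂⠀⠀⠀⠀⠀
⠀⠀⠀⠀⣿⠿⠒⠒⣿⠒⠀⠀⠀⠀⠀
⠀⠀⠀⠀⠀⠀⠀⠀⠀⠀⠀⠀⠀⠀⠀
⠀⠀⠀⠀⠀⠀⠀⠀⠀⠀⠀⠀⠀⠀⠀
⠀⠀⠀⠀⠀⠀⠀⠀⠀⠀⠀⠀⠀⠀⠀
⠀⠀⠀⠀⠀⠀⠀⠀⠀⠀⠀⠀⠀⠀⠀
⠀⠀⠀⠀⠀⠀⠀⠀⠀⠀⠀⠀⠀⠀⠀

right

⠀⠀⠀⠀⠀⠀⠀⠀⠀⠀⠀⠀⠀⠀⠀
⠀⠀⠀⠀⠀⠀⠀⠀⠀⠀⠀⠀⠀⠀⠀
⠀⠀⠀⠀⠀⠀⠀⠀⠀⠀⠀⠀⠀⠀⠀
⠀⠀⠀⠀⠀⠀⠀⠀⠀⠀⠀⠀⠀⠀⠀
⠀⠀⠀⠀⠀⠀⠀⠀⠀⠀⠀⠀⠀⠀⠀
⠀⠀⠀⣿⠴⠂⠂⠒⠒⣿⠀⠀⠀⠀⠀
⠀⠀⠀⠂⣿⠒⠿⣿⠒⣿⠀⠀⠀⠀⠀
⠀⠀⠀⠒⣿⠒⠂⣾⣿⠂⠀⠀⠀⠀⠀
⠀⠀⠀⠒⠒⠿⠒⠒⠂⠂⠀⠀⠀⠀⠀
⠀⠀⠀⣿⠿⠒⠒⣿⠒⣿⠀⠀⠀⠀⠀
⠀⠀⠀⠀⠀⠀⠀⠀⠀⠀⠀⠀⠀⠀⠀
⠀⠀⠀⠀⠀⠀⠀⠀⠀⠀⠀⠀⠀⠀⠀
⠀⠀⠀⠀⠀⠀⠀⠀⠀⠀⠀⠀⠀⠀⠀
⠀⠀⠀⠀⠀⠀⠀⠀⠀⠀⠀⠀⠀⠀⠀
⠀⠀⠀⠀⠀⠀⠀⠀⠀⠀⠀⠀⠀⠀⠀

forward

⠀⠀⠀⠀⠀⠀⠀⠀⠀⠀⠀⠀⠀⠀⠀
⠀⠀⠀⠀⠀⠀⠀⠀⠀⠀⠀⠀⠀⠀⠀
⠀⠀⠀⠀⠀⠀⠀⠀⠀⠀⠀⠀⠀⠀⠀
⠀⠀⠀⠀⠀⠀⠀⠀⠀⠀⠀⠀⠀⠀⠀
⠀⠀⠀⠀⠀⠀⠀⠀⠀⠀⠀⠀⠀⠀⠀
⠀⠀⠀⠀⠀⠂⠿⠂⣿⠒⠀⠀⠀⠀⠀
⠀⠀⠀⣿⠴⠂⠂⠒⠒⣿⠀⠀⠀⠀⠀
⠀⠀⠀⠂⣿⠒⠿⣾⠒⣿⠀⠀⠀⠀⠀
⠀⠀⠀⠒⣿⠒⠂⠒⣿⠂⠀⠀⠀⠀⠀
⠀⠀⠀⠒⠒⠿⠒⠒⠂⠂⠀⠀⠀⠀⠀
⠀⠀⠀⣿⠿⠒⠒⣿⠒⣿⠀⠀⠀⠀⠀
⠀⠀⠀⠀⠀⠀⠀⠀⠀⠀⠀⠀⠀⠀⠀
⠀⠀⠀⠀⠀⠀⠀⠀⠀⠀⠀⠀⠀⠀⠀
⠀⠀⠀⠀⠀⠀⠀⠀⠀⠀⠀⠀⠀⠀⠀
⠀⠀⠀⠀⠀⠀⠀⠀⠀⠀⠀⠀⠀⠀⠀

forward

⠀⠀⠀⠀⠀⠀⠀⠀⠀⠀⠀⠀⠀⠀⠀
⠀⠀⠀⠀⠀⠀⠀⠀⠀⠀⠀⠀⠀⠀⠀
⠀⠀⠀⠀⠀⠀⠀⠀⠀⠀⠀⠀⠀⠀⠀
⠀⠀⠀⠀⠀⠀⠀⠀⠀⠀⠀⠀⠀⠀⠀
⠀⠀⠀⠀⠀⠀⠀⠀⠀⠀⠀⠀⠀⠀⠀
⠀⠀⠀⠀⠀⠒⠂⠒⠴⠒⠀⠀⠀⠀⠀
⠀⠀⠀⠀⠀⠂⠿⠂⣿⠒⠀⠀⠀⠀⠀
⠀⠀⠀⣿⠴⠂⠂⣾⠒⣿⠀⠀⠀⠀⠀
⠀⠀⠀⠂⣿⠒⠿⣿⠒⣿⠀⠀⠀⠀⠀
⠀⠀⠀⠒⣿⠒⠂⠒⣿⠂⠀⠀⠀⠀⠀
⠀⠀⠀⠒⠒⠿⠒⠒⠂⠂⠀⠀⠀⠀⠀
⠀⠀⠀⣿⠿⠒⠒⣿⠒⣿⠀⠀⠀⠀⠀
⠀⠀⠀⠀⠀⠀⠀⠀⠀⠀⠀⠀⠀⠀⠀
⠀⠀⠀⠀⠀⠀⠀⠀⠀⠀⠀⠀⠀⠀⠀
⠀⠀⠀⠀⠀⠀⠀⠀⠀⠀⠀⠀⠀⠀⠀

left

⠀⠀⠀⠀⠀⠀⠀⠀⠀⠀⠀⠀⠀⠀⠀
⠀⠀⠀⠀⠀⠀⠀⠀⠀⠀⠀⠀⠀⠀⠀
⠀⠀⠀⠀⠀⠀⠀⠀⠀⠀⠀⠀⠀⠀⠀
⠀⠀⠀⠀⠀⠀⠀⠀⠀⠀⠀⠀⠀⠀⠀
⠀⠀⠀⠀⠀⠀⠀⠀⠀⠀⠀⠀⠀⠀⠀
⠀⠀⠀⠀⠀⣿⠒⠂⠒⠴⠒⠀⠀⠀⠀
⠀⠀⠀⠀⠀⠴⠂⠿⠂⣿⠒⠀⠀⠀⠀
⠀⠀⠀⠀⣿⠴⠂⣾⠒⠒⣿⠀⠀⠀⠀
⠀⠀⠀⠀⠂⣿⠒⠿⣿⠒⣿⠀⠀⠀⠀
⠀⠀⠀⠀⠒⣿⠒⠂⠒⣿⠂⠀⠀⠀⠀
⠀⠀⠀⠀⠒⠒⠿⠒⠒⠂⠂⠀⠀⠀⠀
⠀⠀⠀⠀⣿⠿⠒⠒⣿⠒⣿⠀⠀⠀⠀
⠀⠀⠀⠀⠀⠀⠀⠀⠀⠀⠀⠀⠀⠀⠀
⠀⠀⠀⠀⠀⠀⠀⠀⠀⠀⠀⠀⠀⠀⠀
⠀⠀⠀⠀⠀⠀⠀⠀⠀⠀⠀⠀⠀⠀⠀

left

⠀⠀⠀⠀⠀⠀⠀⠀⠀⠀⠀⠀⠀⠀⠀
⠀⠀⠀⠀⠀⠀⠀⠀⠀⠀⠀⠀⠀⠀⠀
⠀⠀⠀⠀⠀⠀⠀⠀⠀⠀⠀⠀⠀⠀⠀
⠀⠀⠀⠀⠀⠀⠀⠀⠀⠀⠀⠀⠀⠀⠀
⠀⠀⠀⠀⠀⠀⠀⠀⠀⠀⠀⠀⠀⠀⠀
⠀⠀⠀⠀⠀⠒⣿⠒⠂⠒⠴⠒⠀⠀⠀
⠀⠀⠀⠀⠀⠿⠴⠂⠿⠂⣿⠒⠀⠀⠀
⠀⠀⠀⠀⠀⣿⠴⣾⠂⠒⠒⣿⠀⠀⠀
⠀⠀⠀⠀⠀⠂⣿⠒⠿⣿⠒⣿⠀⠀⠀
⠀⠀⠀⠀⠀⠒⣿⠒⠂⠒⣿⠂⠀⠀⠀
⠀⠀⠀⠀⠀⠒⠒⠿⠒⠒⠂⠂⠀⠀⠀
⠀⠀⠀⠀⠀⣿⠿⠒⠒⣿⠒⣿⠀⠀⠀
⠀⠀⠀⠀⠀⠀⠀⠀⠀⠀⠀⠀⠀⠀⠀
⠀⠀⠀⠀⠀⠀⠀⠀⠀⠀⠀⠀⠀⠀⠀
⠀⠀⠀⠀⠀⠀⠀⠀⠀⠀⠀⠀⠀⠀⠀

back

⠀⠀⠀⠀⠀⠀⠀⠀⠀⠀⠀⠀⠀⠀⠀
⠀⠀⠀⠀⠀⠀⠀⠀⠀⠀⠀⠀⠀⠀⠀
⠀⠀⠀⠀⠀⠀⠀⠀⠀⠀⠀⠀⠀⠀⠀
⠀⠀⠀⠀⠀⠀⠀⠀⠀⠀⠀⠀⠀⠀⠀
⠀⠀⠀⠀⠀⠒⣿⠒⠂⠒⠴⠒⠀⠀⠀
⠀⠀⠀⠀⠀⠿⠴⠂⠿⠂⣿⠒⠀⠀⠀
⠀⠀⠀⠀⠀⣿⠴⠂⠂⠒⠒⣿⠀⠀⠀
⠀⠀⠀⠀⠀⠂⣿⣾⠿⣿⠒⣿⠀⠀⠀
⠀⠀⠀⠀⠀⠒⣿⠒⠂⠒⣿⠂⠀⠀⠀
⠀⠀⠀⠀⠀⠒⠒⠿⠒⠒⠂⠂⠀⠀⠀
⠀⠀⠀⠀⠀⣿⠿⠒⠒⣿⠒⣿⠀⠀⠀
⠀⠀⠀⠀⠀⠀⠀⠀⠀⠀⠀⠀⠀⠀⠀
⠀⠀⠀⠀⠀⠀⠀⠀⠀⠀⠀⠀⠀⠀⠀
⠀⠀⠀⠀⠀⠀⠀⠀⠀⠀⠀⠀⠀⠀⠀
⠀⠀⠀⠀⠀⠀⠀⠀⠀⠀⠀⠀⠀⠀⠀

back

⠀⠀⠀⠀⠀⠀⠀⠀⠀⠀⠀⠀⠀⠀⠀
⠀⠀⠀⠀⠀⠀⠀⠀⠀⠀⠀⠀⠀⠀⠀
⠀⠀⠀⠀⠀⠀⠀⠀⠀⠀⠀⠀⠀⠀⠀
⠀⠀⠀⠀⠀⠒⣿⠒⠂⠒⠴⠒⠀⠀⠀
⠀⠀⠀⠀⠀⠿⠴⠂⠿⠂⣿⠒⠀⠀⠀
⠀⠀⠀⠀⠀⣿⠴⠂⠂⠒⠒⣿⠀⠀⠀
⠀⠀⠀⠀⠀⠂⣿⠒⠿⣿⠒⣿⠀⠀⠀
⠀⠀⠀⠀⠀⠒⣿⣾⠂⠒⣿⠂⠀⠀⠀
⠀⠀⠀⠀⠀⠒⠒⠿⠒⠒⠂⠂⠀⠀⠀
⠀⠀⠀⠀⠀⣿⠿⠒⠒⣿⠒⣿⠀⠀⠀
⠀⠀⠀⠀⠀⠀⠀⠀⠀⠀⠀⠀⠀⠀⠀
⠀⠀⠀⠀⠀⠀⠀⠀⠀⠀⠀⠀⠀⠀⠀
⠀⠀⠀⠀⠀⠀⠀⠀⠀⠀⠀⠀⠀⠀⠀
⠀⠀⠀⠀⠀⠀⠀⠀⠀⠀⠀⠀⠀⠀⠀
⠀⠀⠀⠀⠀⠀⠀⠀⠀⠀⠀⠀⠀⠀⠀

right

⠀⠀⠀⠀⠀⠀⠀⠀⠀⠀⠀⠀⠀⠀⠀
⠀⠀⠀⠀⠀⠀⠀⠀⠀⠀⠀⠀⠀⠀⠀
⠀⠀⠀⠀⠀⠀⠀⠀⠀⠀⠀⠀⠀⠀⠀
⠀⠀⠀⠀⠒⣿⠒⠂⠒⠴⠒⠀⠀⠀⠀
⠀⠀⠀⠀⠿⠴⠂⠿⠂⣿⠒⠀⠀⠀⠀
⠀⠀⠀⠀⣿⠴⠂⠂⠒⠒⣿⠀⠀⠀⠀
⠀⠀⠀⠀⠂⣿⠒⠿⣿⠒⣿⠀⠀⠀⠀
⠀⠀⠀⠀⠒⣿⠒⣾⠒⣿⠂⠀⠀⠀⠀
⠀⠀⠀⠀⠒⠒⠿⠒⠒⠂⠂⠀⠀⠀⠀
⠀⠀⠀⠀⣿⠿⠒⠒⣿⠒⣿⠀⠀⠀⠀
⠀⠀⠀⠀⠀⠀⠀⠀⠀⠀⠀⠀⠀⠀⠀
⠀⠀⠀⠀⠀⠀⠀⠀⠀⠀⠀⠀⠀⠀⠀
⠀⠀⠀⠀⠀⠀⠀⠀⠀⠀⠀⠀⠀⠀⠀
⠀⠀⠀⠀⠀⠀⠀⠀⠀⠀⠀⠀⠀⠀⠀
⠀⠀⠀⠀⠀⠀⠀⠀⠀⠀⠀⠀⠀⠀⠀

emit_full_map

⠒⣿⠒⠂⠒⠴⠒
⠿⠴⠂⠿⠂⣿⠒
⣿⠴⠂⠂⠒⠒⣿
⠂⣿⠒⠿⣿⠒⣿
⠒⣿⠒⣾⠒⣿⠂
⠒⠒⠿⠒⠒⠂⠂
⣿⠿⠒⠒⣿⠒⣿

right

⠀⠀⠀⠀⠀⠀⠀⠀⠀⠀⠀⠀⠀⠀⠀
⠀⠀⠀⠀⠀⠀⠀⠀⠀⠀⠀⠀⠀⠀⠀
⠀⠀⠀⠀⠀⠀⠀⠀⠀⠀⠀⠀⠀⠀⠀
⠀⠀⠀⠒⣿⠒⠂⠒⠴⠒⠀⠀⠀⠀⠀
⠀⠀⠀⠿⠴⠂⠿⠂⣿⠒⠀⠀⠀⠀⠀
⠀⠀⠀⣿⠴⠂⠂⠒⠒⣿⠀⠀⠀⠀⠀
⠀⠀⠀⠂⣿⠒⠿⣿⠒⣿⠀⠀⠀⠀⠀
⠀⠀⠀⠒⣿⠒⠂⣾⣿⠂⠀⠀⠀⠀⠀
⠀⠀⠀⠒⠒⠿⠒⠒⠂⠂⠀⠀⠀⠀⠀
⠀⠀⠀⣿⠿⠒⠒⣿⠒⣿⠀⠀⠀⠀⠀
⠀⠀⠀⠀⠀⠀⠀⠀⠀⠀⠀⠀⠀⠀⠀
⠀⠀⠀⠀⠀⠀⠀⠀⠀⠀⠀⠀⠀⠀⠀
⠀⠀⠀⠀⠀⠀⠀⠀⠀⠀⠀⠀⠀⠀⠀
⠀⠀⠀⠀⠀⠀⠀⠀⠀⠀⠀⠀⠀⠀⠀
⠀⠀⠀⠀⠀⠀⠀⠀⠀⠀⠀⠀⠀⠀⠀

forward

⠀⠀⠀⠀⠀⠀⠀⠀⠀⠀⠀⠀⠀⠀⠀
⠀⠀⠀⠀⠀⠀⠀⠀⠀⠀⠀⠀⠀⠀⠀
⠀⠀⠀⠀⠀⠀⠀⠀⠀⠀⠀⠀⠀⠀⠀
⠀⠀⠀⠀⠀⠀⠀⠀⠀⠀⠀⠀⠀⠀⠀
⠀⠀⠀⠒⣿⠒⠂⠒⠴⠒⠀⠀⠀⠀⠀
⠀⠀⠀⠿⠴⠂⠿⠂⣿⠒⠀⠀⠀⠀⠀
⠀⠀⠀⣿⠴⠂⠂⠒⠒⣿⠀⠀⠀⠀⠀
⠀⠀⠀⠂⣿⠒⠿⣾⠒⣿⠀⠀⠀⠀⠀
⠀⠀⠀⠒⣿⠒⠂⠒⣿⠂⠀⠀⠀⠀⠀
⠀⠀⠀⠒⠒⠿⠒⠒⠂⠂⠀⠀⠀⠀⠀
⠀⠀⠀⣿⠿⠒⠒⣿⠒⣿⠀⠀⠀⠀⠀
⠀⠀⠀⠀⠀⠀⠀⠀⠀⠀⠀⠀⠀⠀⠀
⠀⠀⠀⠀⠀⠀⠀⠀⠀⠀⠀⠀⠀⠀⠀
⠀⠀⠀⠀⠀⠀⠀⠀⠀⠀⠀⠀⠀⠀⠀
⠀⠀⠀⠀⠀⠀⠀⠀⠀⠀⠀⠀⠀⠀⠀

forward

⠀⠀⠀⠀⠀⠀⠀⠀⠀⠀⠀⠀⠀⠀⠀
⠀⠀⠀⠀⠀⠀⠀⠀⠀⠀⠀⠀⠀⠀⠀
⠀⠀⠀⠀⠀⠀⠀⠀⠀⠀⠀⠀⠀⠀⠀
⠀⠀⠀⠀⠀⠀⠀⠀⠀⠀⠀⠀⠀⠀⠀
⠀⠀⠀⠀⠀⠀⠀⠀⠀⠀⠀⠀⠀⠀⠀
⠀⠀⠀⠒⣿⠒⠂⠒⠴⠒⠀⠀⠀⠀⠀
⠀⠀⠀⠿⠴⠂⠿⠂⣿⠒⠀⠀⠀⠀⠀
⠀⠀⠀⣿⠴⠂⠂⣾⠒⣿⠀⠀⠀⠀⠀
⠀⠀⠀⠂⣿⠒⠿⣿⠒⣿⠀⠀⠀⠀⠀
⠀⠀⠀⠒⣿⠒⠂⠒⣿⠂⠀⠀⠀⠀⠀
⠀⠀⠀⠒⠒⠿⠒⠒⠂⠂⠀⠀⠀⠀⠀
⠀⠀⠀⣿⠿⠒⠒⣿⠒⣿⠀⠀⠀⠀⠀
⠀⠀⠀⠀⠀⠀⠀⠀⠀⠀⠀⠀⠀⠀⠀
⠀⠀⠀⠀⠀⠀⠀⠀⠀⠀⠀⠀⠀⠀⠀
⠀⠀⠀⠀⠀⠀⠀⠀⠀⠀⠀⠀⠀⠀⠀

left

⠀⠀⠀⠀⠀⠀⠀⠀⠀⠀⠀⠀⠀⠀⠀
⠀⠀⠀⠀⠀⠀⠀⠀⠀⠀⠀⠀⠀⠀⠀
⠀⠀⠀⠀⠀⠀⠀⠀⠀⠀⠀⠀⠀⠀⠀
⠀⠀⠀⠀⠀⠀⠀⠀⠀⠀⠀⠀⠀⠀⠀
⠀⠀⠀⠀⠀⠀⠀⠀⠀⠀⠀⠀⠀⠀⠀
⠀⠀⠀⠀⠒⣿⠒⠂⠒⠴⠒⠀⠀⠀⠀
⠀⠀⠀⠀⠿⠴⠂⠿⠂⣿⠒⠀⠀⠀⠀
⠀⠀⠀⠀⣿⠴⠂⣾⠒⠒⣿⠀⠀⠀⠀
⠀⠀⠀⠀⠂⣿⠒⠿⣿⠒⣿⠀⠀⠀⠀
⠀⠀⠀⠀⠒⣿⠒⠂⠒⣿⠂⠀⠀⠀⠀
⠀⠀⠀⠀⠒⠒⠿⠒⠒⠂⠂⠀⠀⠀⠀
⠀⠀⠀⠀⣿⠿⠒⠒⣿⠒⣿⠀⠀⠀⠀
⠀⠀⠀⠀⠀⠀⠀⠀⠀⠀⠀⠀⠀⠀⠀
⠀⠀⠀⠀⠀⠀⠀⠀⠀⠀⠀⠀⠀⠀⠀
⠀⠀⠀⠀⠀⠀⠀⠀⠀⠀⠀⠀⠀⠀⠀

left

⠀⠀⠀⠀⠀⠀⠀⠀⠀⠀⠀⠀⠀⠀⠀
⠀⠀⠀⠀⠀⠀⠀⠀⠀⠀⠀⠀⠀⠀⠀
⠀⠀⠀⠀⠀⠀⠀⠀⠀⠀⠀⠀⠀⠀⠀
⠀⠀⠀⠀⠀⠀⠀⠀⠀⠀⠀⠀⠀⠀⠀
⠀⠀⠀⠀⠀⠀⠀⠀⠀⠀⠀⠀⠀⠀⠀
⠀⠀⠀⠀⠀⠒⣿⠒⠂⠒⠴⠒⠀⠀⠀
⠀⠀⠀⠀⠀⠿⠴⠂⠿⠂⣿⠒⠀⠀⠀
⠀⠀⠀⠀⠀⣿⠴⣾⠂⠒⠒⣿⠀⠀⠀
⠀⠀⠀⠀⠀⠂⣿⠒⠿⣿⠒⣿⠀⠀⠀
⠀⠀⠀⠀⠀⠒⣿⠒⠂⠒⣿⠂⠀⠀⠀
⠀⠀⠀⠀⠀⠒⠒⠿⠒⠒⠂⠂⠀⠀⠀
⠀⠀⠀⠀⠀⣿⠿⠒⠒⣿⠒⣿⠀⠀⠀
⠀⠀⠀⠀⠀⠀⠀⠀⠀⠀⠀⠀⠀⠀⠀
⠀⠀⠀⠀⠀⠀⠀⠀⠀⠀⠀⠀⠀⠀⠀
⠀⠀⠀⠀⠀⠀⠀⠀⠀⠀⠀⠀⠀⠀⠀

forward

⠀⠀⠀⠀⠀⠀⠀⠀⠀⠀⠀⠀⠀⠀⠀
⠀⠀⠀⠀⠀⠀⠀⠀⠀⠀⠀⠀⠀⠀⠀
⠀⠀⠀⠀⠀⠀⠀⠀⠀⠀⠀⠀⠀⠀⠀
⠀⠀⠀⠀⠀⠀⠀⠀⠀⠀⠀⠀⠀⠀⠀
⠀⠀⠀⠀⠀⠀⠀⠀⠀⠀⠀⠀⠀⠀⠀
⠀⠀⠀⠀⠀⠒⣿⠒⠒⠂⠀⠀⠀⠀⠀
⠀⠀⠀⠀⠀⠒⣿⠒⠂⠒⠴⠒⠀⠀⠀
⠀⠀⠀⠀⠀⠿⠴⣾⠿⠂⣿⠒⠀⠀⠀
⠀⠀⠀⠀⠀⣿⠴⠂⠂⠒⠒⣿⠀⠀⠀
⠀⠀⠀⠀⠀⠂⣿⠒⠿⣿⠒⣿⠀⠀⠀
⠀⠀⠀⠀⠀⠒⣿⠒⠂⠒⣿⠂⠀⠀⠀
⠀⠀⠀⠀⠀⠒⠒⠿⠒⠒⠂⠂⠀⠀⠀
⠀⠀⠀⠀⠀⣿⠿⠒⠒⣿⠒⣿⠀⠀⠀
⠀⠀⠀⠀⠀⠀⠀⠀⠀⠀⠀⠀⠀⠀⠀
⠀⠀⠀⠀⠀⠀⠀⠀⠀⠀⠀⠀⠀⠀⠀

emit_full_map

⠒⣿⠒⠒⠂⠀⠀
⠒⣿⠒⠂⠒⠴⠒
⠿⠴⣾⠿⠂⣿⠒
⣿⠴⠂⠂⠒⠒⣿
⠂⣿⠒⠿⣿⠒⣿
⠒⣿⠒⠂⠒⣿⠂
⠒⠒⠿⠒⠒⠂⠂
⣿⠿⠒⠒⣿⠒⣿


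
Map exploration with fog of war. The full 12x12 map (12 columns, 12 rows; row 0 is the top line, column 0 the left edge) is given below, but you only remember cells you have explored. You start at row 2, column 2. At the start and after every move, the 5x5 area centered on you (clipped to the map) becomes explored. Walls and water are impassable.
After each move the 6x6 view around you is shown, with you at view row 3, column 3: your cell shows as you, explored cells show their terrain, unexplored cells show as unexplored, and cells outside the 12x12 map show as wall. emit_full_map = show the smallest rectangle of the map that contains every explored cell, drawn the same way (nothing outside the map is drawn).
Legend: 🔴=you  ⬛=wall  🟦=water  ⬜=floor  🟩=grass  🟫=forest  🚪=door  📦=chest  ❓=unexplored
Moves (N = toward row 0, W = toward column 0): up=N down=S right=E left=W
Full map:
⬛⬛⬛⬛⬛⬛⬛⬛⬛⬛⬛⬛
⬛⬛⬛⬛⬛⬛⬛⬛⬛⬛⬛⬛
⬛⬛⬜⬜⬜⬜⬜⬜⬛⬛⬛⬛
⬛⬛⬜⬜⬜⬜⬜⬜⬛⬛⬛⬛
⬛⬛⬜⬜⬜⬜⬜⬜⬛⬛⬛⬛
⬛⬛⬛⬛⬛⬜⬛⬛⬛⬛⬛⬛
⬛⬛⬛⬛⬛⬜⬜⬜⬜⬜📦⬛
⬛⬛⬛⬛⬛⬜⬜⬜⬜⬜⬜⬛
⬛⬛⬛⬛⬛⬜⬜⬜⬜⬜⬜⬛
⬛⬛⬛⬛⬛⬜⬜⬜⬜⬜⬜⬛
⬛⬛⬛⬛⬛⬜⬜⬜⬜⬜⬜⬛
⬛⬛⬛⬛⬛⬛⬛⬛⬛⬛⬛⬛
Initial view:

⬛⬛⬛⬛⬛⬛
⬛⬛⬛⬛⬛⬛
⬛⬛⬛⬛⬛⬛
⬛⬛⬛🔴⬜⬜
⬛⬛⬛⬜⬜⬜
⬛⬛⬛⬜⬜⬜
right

⬛⬛⬛⬛⬛⬛
⬛⬛⬛⬛⬛⬛
⬛⬛⬛⬛⬛⬛
⬛⬛⬜🔴⬜⬜
⬛⬛⬜⬜⬜⬜
⬛⬛⬜⬜⬜⬜

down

⬛⬛⬛⬛⬛⬛
⬛⬛⬛⬛⬛⬛
⬛⬛⬜⬜⬜⬜
⬛⬛⬜🔴⬜⬜
⬛⬛⬜⬜⬜⬜
❓⬛⬛⬛⬛⬜

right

⬛⬛⬛⬛⬛❓
⬛⬛⬛⬛⬛⬛
⬛⬜⬜⬜⬜⬜
⬛⬜⬜🔴⬜⬜
⬛⬜⬜⬜⬜⬜
⬛⬛⬛⬛⬜⬛

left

⬛⬛⬛⬛⬛⬛
⬛⬛⬛⬛⬛⬛
⬛⬛⬜⬜⬜⬜
⬛⬛⬜🔴⬜⬜
⬛⬛⬜⬜⬜⬜
❓⬛⬛⬛⬛⬜

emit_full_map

⬛⬛⬛⬛⬛⬛❓
⬛⬛⬛⬛⬛⬛⬛
⬛⬛⬜⬜⬜⬜⬜
⬛⬛⬜🔴⬜⬜⬜
⬛⬛⬜⬜⬜⬜⬜
❓⬛⬛⬛⬛⬜⬛

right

⬛⬛⬛⬛⬛❓
⬛⬛⬛⬛⬛⬛
⬛⬜⬜⬜⬜⬜
⬛⬜⬜🔴⬜⬜
⬛⬜⬜⬜⬜⬜
⬛⬛⬛⬛⬜⬛

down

⬛⬛⬛⬛⬛⬛
⬛⬜⬜⬜⬜⬜
⬛⬜⬜⬜⬜⬜
⬛⬜⬜🔴⬜⬜
⬛⬛⬛⬛⬜⬛
❓⬛⬛⬛⬜⬜

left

⬛⬛⬛⬛⬛⬛
⬛⬛⬜⬜⬜⬜
⬛⬛⬜⬜⬜⬜
⬛⬛⬜🔴⬜⬜
❓⬛⬛⬛⬛⬜
❓⬛⬛⬛⬛⬜

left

⬛⬛⬛⬛⬛⬛
⬛⬛⬛⬜⬜⬜
⬛⬛⬛⬜⬜⬜
⬛⬛⬛🔴⬜⬜
⬛⬛⬛⬛⬛⬛
⬛⬛⬛⬛⬛⬛

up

⬛⬛⬛⬛⬛⬛
⬛⬛⬛⬛⬛⬛
⬛⬛⬛⬜⬜⬜
⬛⬛⬛🔴⬜⬜
⬛⬛⬛⬜⬜⬜
⬛⬛⬛⬛⬛⬛

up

⬛⬛⬛⬛⬛⬛
⬛⬛⬛⬛⬛⬛
⬛⬛⬛⬛⬛⬛
⬛⬛⬛🔴⬜⬜
⬛⬛⬛⬜⬜⬜
⬛⬛⬛⬜⬜⬜

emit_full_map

⬛⬛⬛⬛⬛⬛❓
⬛⬛⬛⬛⬛⬛⬛
⬛⬛🔴⬜⬜⬜⬜
⬛⬛⬜⬜⬜⬜⬜
⬛⬛⬜⬜⬜⬜⬜
⬛⬛⬛⬛⬛⬜⬛
⬛⬛⬛⬛⬛⬜⬜
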